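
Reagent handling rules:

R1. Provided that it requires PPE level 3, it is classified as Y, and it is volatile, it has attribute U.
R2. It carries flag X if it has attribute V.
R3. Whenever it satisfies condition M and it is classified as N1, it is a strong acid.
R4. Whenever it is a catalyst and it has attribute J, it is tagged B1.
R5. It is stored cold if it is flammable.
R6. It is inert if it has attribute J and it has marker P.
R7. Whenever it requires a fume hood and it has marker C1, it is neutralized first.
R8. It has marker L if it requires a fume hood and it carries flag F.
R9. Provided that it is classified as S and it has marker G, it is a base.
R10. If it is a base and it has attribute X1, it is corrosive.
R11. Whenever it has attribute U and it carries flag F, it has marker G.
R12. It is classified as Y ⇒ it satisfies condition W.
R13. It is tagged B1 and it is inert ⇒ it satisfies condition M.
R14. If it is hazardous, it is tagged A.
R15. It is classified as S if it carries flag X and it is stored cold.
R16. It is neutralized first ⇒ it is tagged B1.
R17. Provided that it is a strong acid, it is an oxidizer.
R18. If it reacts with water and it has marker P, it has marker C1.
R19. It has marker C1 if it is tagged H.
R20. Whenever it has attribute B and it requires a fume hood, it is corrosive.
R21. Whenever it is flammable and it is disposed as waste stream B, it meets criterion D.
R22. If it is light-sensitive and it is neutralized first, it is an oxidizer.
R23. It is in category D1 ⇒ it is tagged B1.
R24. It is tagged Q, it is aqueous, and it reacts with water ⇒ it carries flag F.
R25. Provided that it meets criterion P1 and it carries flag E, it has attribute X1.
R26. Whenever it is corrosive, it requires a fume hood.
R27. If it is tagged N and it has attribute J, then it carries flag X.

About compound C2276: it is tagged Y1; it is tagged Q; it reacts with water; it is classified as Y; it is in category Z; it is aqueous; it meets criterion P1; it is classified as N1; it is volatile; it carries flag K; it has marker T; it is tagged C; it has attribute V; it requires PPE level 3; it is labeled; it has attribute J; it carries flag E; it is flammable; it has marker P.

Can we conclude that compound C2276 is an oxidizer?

Yes

By R1 (it requires PPE level 3, it is classified as Y, it is volatile): it has attribute U.
By R2 (it has attribute V): it carries flag X.
By R5 (it is flammable): it is stored cold.
By R6 (it has attribute J, it has marker P): it is inert.
By R15 (it carries flag X, it is stored cold): it is classified as S.
By R18 (it reacts with water, it has marker P): it has marker C1.
By R24 (it is tagged Q, it is aqueous, it reacts with water): it carries flag F.
By R25 (it meets criterion P1, it carries flag E): it has attribute X1.
By R11 (it has attribute U, it carries flag F): it has marker G.
By R9 (it is classified as S, it has marker G): it is a base.
By R10 (it is a base, it has attribute X1): it is corrosive.
By R26 (it is corrosive): it requires a fume hood.
By R7 (it requires a fume hood, it has marker C1): it is neutralized first.
By R16 (it is neutralized first): it is tagged B1.
By R13 (it is tagged B1, it is inert): it satisfies condition M.
By R3 (it satisfies condition M, it is classified as N1): it is a strong acid.
By R17 (it is a strong acid): it is an oxidizer.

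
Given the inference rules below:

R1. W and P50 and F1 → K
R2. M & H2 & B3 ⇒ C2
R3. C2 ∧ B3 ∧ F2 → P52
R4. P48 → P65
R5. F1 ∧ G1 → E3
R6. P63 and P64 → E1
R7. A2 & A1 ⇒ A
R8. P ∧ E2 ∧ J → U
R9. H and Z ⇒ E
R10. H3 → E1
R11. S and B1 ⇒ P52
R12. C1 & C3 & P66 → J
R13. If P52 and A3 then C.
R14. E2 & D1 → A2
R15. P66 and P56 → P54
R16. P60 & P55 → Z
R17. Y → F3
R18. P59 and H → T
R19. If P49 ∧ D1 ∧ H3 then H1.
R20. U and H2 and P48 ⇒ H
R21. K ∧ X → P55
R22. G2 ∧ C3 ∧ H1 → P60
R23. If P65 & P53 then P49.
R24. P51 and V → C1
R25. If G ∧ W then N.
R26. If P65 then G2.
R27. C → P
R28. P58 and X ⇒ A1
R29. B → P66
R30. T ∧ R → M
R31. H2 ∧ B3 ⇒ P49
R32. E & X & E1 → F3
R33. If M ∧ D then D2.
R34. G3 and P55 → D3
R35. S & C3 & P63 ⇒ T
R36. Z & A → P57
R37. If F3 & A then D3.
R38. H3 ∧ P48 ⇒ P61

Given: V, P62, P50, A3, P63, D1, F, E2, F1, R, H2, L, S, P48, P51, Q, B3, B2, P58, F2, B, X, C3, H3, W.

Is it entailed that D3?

Yes

K  (by R1: W, P50, F1)
P65  (by R4: P48)
E1  (by R10: H3)
A2  (by R14: E2, D1)
P55  (by R21: K, X)
C1  (by R24: P51, V)
G2  (by R26: P65)
A1  (by R28: P58, X)
P66  (by R29: B)
P49  (by R31: H2, B3)
T  (by R35: S, C3, P63)
A  (by R7: A2, A1)
J  (by R12: C1, C3, P66)
H1  (by R19: P49, D1, H3)
P60  (by R22: G2, C3, H1)
M  (by R30: T, R)
C2  (by R2: M, H2, B3)
P52  (by R3: C2, B3, F2)
C  (by R13: P52, A3)
Z  (by R16: P60, P55)
P  (by R27: C)
U  (by R8: P, E2, J)
H  (by R20: U, H2, P48)
E  (by R9: H, Z)
F3  (by R32: E, X, E1)
D3  (by R37: F3, A)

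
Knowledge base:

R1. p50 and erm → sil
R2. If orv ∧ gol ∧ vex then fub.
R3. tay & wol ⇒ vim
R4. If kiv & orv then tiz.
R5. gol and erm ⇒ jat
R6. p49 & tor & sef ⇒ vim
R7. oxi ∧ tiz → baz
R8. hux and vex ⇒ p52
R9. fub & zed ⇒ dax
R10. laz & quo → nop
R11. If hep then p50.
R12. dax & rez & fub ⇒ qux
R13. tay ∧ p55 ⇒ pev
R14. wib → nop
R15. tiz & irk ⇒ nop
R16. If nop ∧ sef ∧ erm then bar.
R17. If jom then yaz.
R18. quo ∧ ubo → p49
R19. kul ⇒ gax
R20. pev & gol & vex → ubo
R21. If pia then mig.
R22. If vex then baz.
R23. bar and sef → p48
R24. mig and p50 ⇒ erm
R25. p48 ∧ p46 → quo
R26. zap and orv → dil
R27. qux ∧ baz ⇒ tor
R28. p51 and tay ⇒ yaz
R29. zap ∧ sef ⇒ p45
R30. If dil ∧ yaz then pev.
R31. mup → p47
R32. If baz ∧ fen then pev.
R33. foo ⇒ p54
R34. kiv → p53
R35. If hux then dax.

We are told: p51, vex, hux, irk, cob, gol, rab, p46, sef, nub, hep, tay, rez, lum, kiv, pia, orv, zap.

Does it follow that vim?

fub  (by R2: orv, gol, vex)
tiz  (by R4: kiv, orv)
p50  (by R11: hep)
nop  (by R15: tiz, irk)
mig  (by R21: pia)
baz  (by R22: vex)
erm  (by R24: mig, p50)
dil  (by R26: zap, orv)
yaz  (by R28: p51, tay)
pev  (by R30: dil, yaz)
dax  (by R35: hux)
qux  (by R12: dax, rez, fub)
bar  (by R16: nop, sef, erm)
ubo  (by R20: pev, gol, vex)
p48  (by R23: bar, sef)
quo  (by R25: p48, p46)
tor  (by R27: qux, baz)
p49  (by R18: quo, ubo)
vim  (by R6: p49, tor, sef)

Yes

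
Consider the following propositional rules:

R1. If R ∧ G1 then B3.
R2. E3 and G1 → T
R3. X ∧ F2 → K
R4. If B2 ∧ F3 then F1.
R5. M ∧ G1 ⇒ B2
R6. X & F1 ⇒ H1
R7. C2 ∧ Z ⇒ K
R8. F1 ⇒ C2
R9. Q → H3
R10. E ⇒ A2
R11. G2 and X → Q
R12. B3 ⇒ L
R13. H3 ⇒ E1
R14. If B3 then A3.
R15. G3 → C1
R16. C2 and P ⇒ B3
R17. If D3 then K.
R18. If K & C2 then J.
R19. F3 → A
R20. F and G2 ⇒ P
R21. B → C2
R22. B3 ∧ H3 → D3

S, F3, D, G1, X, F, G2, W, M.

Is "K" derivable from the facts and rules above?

B2  (by R5: M, G1)
Q  (by R11: G2, X)
P  (by R20: F, G2)
F1  (by R4: B2, F3)
C2  (by R8: F1)
H3  (by R9: Q)
B3  (by R16: C2, P)
D3  (by R22: B3, H3)
K  (by R17: D3)

Yes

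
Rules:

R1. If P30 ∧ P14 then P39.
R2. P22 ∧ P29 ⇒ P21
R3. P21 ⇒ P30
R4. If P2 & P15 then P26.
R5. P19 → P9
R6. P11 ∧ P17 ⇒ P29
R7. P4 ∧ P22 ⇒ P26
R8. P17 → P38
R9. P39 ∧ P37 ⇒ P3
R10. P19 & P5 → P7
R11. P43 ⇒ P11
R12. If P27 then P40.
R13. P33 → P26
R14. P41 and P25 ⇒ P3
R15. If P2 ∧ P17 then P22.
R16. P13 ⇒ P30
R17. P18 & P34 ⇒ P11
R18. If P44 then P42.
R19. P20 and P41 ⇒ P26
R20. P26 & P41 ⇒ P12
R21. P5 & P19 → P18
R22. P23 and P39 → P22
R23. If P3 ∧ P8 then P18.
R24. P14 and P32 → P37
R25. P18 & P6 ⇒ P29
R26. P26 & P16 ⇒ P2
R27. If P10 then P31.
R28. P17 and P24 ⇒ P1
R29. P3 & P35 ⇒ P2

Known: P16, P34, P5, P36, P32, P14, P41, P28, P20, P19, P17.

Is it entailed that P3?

P26  (by R19: P20, P41)
P18  (by R21: P5, P19)
P37  (by R24: P14, P32)
P2  (by R26: P26, P16)
P22  (by R15: P2, P17)
P11  (by R17: P18, P34)
P29  (by R6: P11, P17)
P21  (by R2: P22, P29)
P30  (by R3: P21)
P39  (by R1: P30, P14)
P3  (by R9: P39, P37)

Yes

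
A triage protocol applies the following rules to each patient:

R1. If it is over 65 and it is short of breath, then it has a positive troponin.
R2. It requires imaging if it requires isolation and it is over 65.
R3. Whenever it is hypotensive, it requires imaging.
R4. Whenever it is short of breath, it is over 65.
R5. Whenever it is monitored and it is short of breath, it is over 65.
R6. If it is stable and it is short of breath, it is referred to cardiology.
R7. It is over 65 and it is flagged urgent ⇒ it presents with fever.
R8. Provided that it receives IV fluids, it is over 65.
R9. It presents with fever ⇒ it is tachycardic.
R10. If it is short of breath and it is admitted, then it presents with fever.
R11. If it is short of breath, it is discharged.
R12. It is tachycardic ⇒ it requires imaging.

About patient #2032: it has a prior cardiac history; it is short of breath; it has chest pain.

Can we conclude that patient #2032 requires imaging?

Forward chaining from the given facts derives: is over 65, is discharged, has a positive troponin.
Rules concluding "it requires imaging": R2 needs "it requires isolation"; R3 needs "it is hypotensive"; R12 needs "it is tachycardic" — none of these are established.

No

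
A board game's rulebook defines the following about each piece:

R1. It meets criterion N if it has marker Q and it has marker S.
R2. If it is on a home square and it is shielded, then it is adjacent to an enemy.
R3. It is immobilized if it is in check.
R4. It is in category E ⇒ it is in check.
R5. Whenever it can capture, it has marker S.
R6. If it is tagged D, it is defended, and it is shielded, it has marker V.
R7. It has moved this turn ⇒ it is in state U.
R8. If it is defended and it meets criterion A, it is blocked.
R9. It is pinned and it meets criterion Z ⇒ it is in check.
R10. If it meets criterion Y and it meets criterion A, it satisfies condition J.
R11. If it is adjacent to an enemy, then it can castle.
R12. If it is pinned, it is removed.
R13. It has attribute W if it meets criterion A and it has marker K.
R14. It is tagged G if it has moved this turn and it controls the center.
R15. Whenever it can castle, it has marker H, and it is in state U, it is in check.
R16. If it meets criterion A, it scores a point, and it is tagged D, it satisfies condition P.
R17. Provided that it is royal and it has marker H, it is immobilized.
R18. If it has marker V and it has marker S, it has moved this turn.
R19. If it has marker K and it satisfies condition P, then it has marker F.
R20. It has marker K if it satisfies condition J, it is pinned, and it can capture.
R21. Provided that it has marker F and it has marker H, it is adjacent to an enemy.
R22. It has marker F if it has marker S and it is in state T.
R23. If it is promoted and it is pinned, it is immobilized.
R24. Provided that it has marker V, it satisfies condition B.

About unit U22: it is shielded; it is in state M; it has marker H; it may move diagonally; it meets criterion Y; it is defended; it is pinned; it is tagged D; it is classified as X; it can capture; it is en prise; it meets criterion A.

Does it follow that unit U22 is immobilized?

Forward chaining from the given facts derives: has marker S, has marker V, is blocked, satisfies condition J, is removed, has moved this turn, has marker K, satisfies condition B, is in state U, has attribute W.
Rules concluding "it is immobilized": R3 needs "it is in check"; R17 needs "it is royal"; R23 needs "it is promoted" — none of these are established.

No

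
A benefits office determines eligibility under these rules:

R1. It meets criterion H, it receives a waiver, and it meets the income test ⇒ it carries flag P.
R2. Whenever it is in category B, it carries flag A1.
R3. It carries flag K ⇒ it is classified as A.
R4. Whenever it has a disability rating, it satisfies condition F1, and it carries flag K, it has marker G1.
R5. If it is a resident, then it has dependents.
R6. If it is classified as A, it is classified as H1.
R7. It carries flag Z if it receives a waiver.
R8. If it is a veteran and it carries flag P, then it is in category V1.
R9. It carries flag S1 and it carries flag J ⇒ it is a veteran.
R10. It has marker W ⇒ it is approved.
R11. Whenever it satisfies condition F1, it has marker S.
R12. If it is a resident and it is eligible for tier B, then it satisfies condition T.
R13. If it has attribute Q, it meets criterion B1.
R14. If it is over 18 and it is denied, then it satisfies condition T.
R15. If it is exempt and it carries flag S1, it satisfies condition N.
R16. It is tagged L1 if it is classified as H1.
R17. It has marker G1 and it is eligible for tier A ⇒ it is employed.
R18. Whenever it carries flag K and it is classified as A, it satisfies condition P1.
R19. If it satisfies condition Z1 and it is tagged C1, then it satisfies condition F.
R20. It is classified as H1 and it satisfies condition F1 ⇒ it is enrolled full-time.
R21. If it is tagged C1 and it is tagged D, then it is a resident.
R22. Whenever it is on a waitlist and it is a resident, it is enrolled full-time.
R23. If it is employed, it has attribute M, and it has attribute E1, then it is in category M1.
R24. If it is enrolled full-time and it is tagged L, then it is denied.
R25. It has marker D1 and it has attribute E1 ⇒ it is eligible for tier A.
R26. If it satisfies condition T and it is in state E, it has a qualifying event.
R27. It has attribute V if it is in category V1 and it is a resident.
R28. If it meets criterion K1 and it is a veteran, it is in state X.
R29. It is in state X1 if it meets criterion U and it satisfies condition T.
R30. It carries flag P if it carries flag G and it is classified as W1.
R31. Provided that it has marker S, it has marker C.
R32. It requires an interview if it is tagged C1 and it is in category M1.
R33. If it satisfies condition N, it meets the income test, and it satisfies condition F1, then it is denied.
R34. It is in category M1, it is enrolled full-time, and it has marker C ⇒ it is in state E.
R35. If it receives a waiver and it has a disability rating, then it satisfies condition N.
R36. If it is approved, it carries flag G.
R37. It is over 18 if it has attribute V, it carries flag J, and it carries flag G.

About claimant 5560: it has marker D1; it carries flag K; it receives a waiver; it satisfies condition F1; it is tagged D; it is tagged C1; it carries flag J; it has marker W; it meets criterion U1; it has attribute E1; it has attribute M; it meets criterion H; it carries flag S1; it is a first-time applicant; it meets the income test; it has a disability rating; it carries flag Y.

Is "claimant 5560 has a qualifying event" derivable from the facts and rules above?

Yes

By R1 (it meets criterion H, it receives a waiver, it meets the income test): it carries flag P.
By R3 (it carries flag K): it is classified as A.
By R4 (it has a disability rating, it satisfies condition F1, it carries flag K): it has marker G1.
By R6 (it is classified as A): it is classified as H1.
By R9 (it carries flag S1, it carries flag J): it is a veteran.
By R10 (it has marker W): it is approved.
By R11 (it satisfies condition F1): it has marker S.
By R20 (it is classified as H1, it satisfies condition F1): it is enrolled full-time.
By R21 (it is tagged C1, it is tagged D): it is a resident.
By R25 (it has marker D1, it has attribute E1): it is eligible for tier A.
By R31 (it has marker S): it has marker C.
By R35 (it receives a waiver, it has a disability rating): it satisfies condition N.
By R36 (it is approved): it carries flag G.
By R8 (it is a veteran, it carries flag P): it is in category V1.
By R17 (it has marker G1, it is eligible for tier A): it is employed.
By R23 (it is employed, it has attribute M, it has attribute E1): it is in category M1.
By R27 (it is in category V1, it is a resident): it has attribute V.
By R33 (it satisfies condition N, it meets the income test, it satisfies condition F1): it is denied.
By R34 (it is in category M1, it is enrolled full-time, it has marker C): it is in state E.
By R37 (it has attribute V, it carries flag J, it carries flag G): it is over 18.
By R14 (it is over 18, it is denied): it satisfies condition T.
By R26 (it satisfies condition T, it is in state E): it has a qualifying event.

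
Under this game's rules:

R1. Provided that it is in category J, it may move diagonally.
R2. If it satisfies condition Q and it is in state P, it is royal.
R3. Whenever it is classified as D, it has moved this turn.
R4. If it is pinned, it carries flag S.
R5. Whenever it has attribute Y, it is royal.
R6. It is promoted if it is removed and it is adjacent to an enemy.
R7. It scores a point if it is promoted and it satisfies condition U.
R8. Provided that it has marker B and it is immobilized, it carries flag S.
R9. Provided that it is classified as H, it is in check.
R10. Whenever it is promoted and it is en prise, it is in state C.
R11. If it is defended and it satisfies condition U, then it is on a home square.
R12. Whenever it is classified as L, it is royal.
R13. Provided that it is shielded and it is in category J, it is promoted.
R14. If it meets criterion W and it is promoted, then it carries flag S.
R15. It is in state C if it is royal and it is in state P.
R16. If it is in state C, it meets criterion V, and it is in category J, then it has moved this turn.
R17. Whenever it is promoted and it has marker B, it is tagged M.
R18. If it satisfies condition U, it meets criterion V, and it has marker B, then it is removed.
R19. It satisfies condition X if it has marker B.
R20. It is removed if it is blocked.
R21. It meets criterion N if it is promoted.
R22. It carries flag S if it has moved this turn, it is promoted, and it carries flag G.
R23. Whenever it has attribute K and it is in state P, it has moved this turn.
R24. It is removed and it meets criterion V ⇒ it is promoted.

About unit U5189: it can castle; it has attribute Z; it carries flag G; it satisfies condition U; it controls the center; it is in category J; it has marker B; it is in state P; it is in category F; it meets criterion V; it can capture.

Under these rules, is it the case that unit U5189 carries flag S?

No

Forward chaining from the given facts derives: may move diagonally, is removed, satisfies condition X, is promoted, scores a point, is tagged M, meets criterion N.
Rules concluding "it carries flag S": R4 needs "it is pinned"; R8 needs "it is immobilized"; R14 needs "it meets criterion W"; R22 needs "it has moved this turn" — none of these are established.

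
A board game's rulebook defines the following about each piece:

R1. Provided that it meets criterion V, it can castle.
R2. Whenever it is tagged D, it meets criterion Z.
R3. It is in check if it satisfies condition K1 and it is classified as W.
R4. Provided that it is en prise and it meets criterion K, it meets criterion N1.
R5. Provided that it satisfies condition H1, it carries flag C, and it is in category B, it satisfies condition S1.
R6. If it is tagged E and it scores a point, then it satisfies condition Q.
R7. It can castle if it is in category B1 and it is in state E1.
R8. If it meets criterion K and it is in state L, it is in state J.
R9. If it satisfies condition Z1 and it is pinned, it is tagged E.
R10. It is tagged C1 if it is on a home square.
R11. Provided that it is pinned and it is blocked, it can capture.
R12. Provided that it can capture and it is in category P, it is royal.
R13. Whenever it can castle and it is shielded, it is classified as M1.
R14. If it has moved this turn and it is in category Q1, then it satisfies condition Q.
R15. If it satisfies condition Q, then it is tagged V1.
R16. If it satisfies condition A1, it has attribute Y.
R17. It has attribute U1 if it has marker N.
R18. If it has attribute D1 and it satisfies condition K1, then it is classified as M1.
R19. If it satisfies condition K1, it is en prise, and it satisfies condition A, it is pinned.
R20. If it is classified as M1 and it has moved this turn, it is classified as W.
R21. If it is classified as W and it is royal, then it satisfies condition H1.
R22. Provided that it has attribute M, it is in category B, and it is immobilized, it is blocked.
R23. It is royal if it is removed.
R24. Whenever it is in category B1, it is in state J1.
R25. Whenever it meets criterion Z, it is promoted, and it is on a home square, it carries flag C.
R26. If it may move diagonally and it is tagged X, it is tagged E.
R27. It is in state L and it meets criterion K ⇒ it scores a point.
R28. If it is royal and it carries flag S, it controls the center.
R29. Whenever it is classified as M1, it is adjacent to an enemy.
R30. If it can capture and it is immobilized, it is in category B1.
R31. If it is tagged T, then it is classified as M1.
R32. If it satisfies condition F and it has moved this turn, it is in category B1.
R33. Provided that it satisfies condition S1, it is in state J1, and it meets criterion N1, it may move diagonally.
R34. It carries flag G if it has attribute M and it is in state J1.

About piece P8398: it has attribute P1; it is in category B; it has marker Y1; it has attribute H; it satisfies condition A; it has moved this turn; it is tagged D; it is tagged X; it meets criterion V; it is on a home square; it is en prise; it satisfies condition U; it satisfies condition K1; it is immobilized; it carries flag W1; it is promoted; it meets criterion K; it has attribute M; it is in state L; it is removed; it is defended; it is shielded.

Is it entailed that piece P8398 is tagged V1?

Yes

By R1 (it meets criterion V): it can castle.
By R2 (it is tagged D): it meets criterion Z.
By R4 (it is en prise, it meets criterion K): it meets criterion N1.
By R13 (it can castle, it is shielded): it is classified as M1.
By R19 (it satisfies condition K1, it is en prise, it satisfies condition A): it is pinned.
By R20 (it is classified as M1, it has moved this turn): it is classified as W.
By R22 (it has attribute M, it is in category B, it is immobilized): it is blocked.
By R23 (it is removed): it is royal.
By R25 (it meets criterion Z, it is promoted, it is on a home square): it carries flag C.
By R27 (it is in state L, it meets criterion K): it scores a point.
By R11 (it is pinned, it is blocked): it can capture.
By R21 (it is classified as W, it is royal): it satisfies condition H1.
By R30 (it can capture, it is immobilized): it is in category B1.
By R5 (it satisfies condition H1, it carries flag C, it is in category B): it satisfies condition S1.
By R24 (it is in category B1): it is in state J1.
By R33 (it satisfies condition S1, it is in state J1, it meets criterion N1): it may move diagonally.
By R26 (it may move diagonally, it is tagged X): it is tagged E.
By R6 (it is tagged E, it scores a point): it satisfies condition Q.
By R15 (it satisfies condition Q): it is tagged V1.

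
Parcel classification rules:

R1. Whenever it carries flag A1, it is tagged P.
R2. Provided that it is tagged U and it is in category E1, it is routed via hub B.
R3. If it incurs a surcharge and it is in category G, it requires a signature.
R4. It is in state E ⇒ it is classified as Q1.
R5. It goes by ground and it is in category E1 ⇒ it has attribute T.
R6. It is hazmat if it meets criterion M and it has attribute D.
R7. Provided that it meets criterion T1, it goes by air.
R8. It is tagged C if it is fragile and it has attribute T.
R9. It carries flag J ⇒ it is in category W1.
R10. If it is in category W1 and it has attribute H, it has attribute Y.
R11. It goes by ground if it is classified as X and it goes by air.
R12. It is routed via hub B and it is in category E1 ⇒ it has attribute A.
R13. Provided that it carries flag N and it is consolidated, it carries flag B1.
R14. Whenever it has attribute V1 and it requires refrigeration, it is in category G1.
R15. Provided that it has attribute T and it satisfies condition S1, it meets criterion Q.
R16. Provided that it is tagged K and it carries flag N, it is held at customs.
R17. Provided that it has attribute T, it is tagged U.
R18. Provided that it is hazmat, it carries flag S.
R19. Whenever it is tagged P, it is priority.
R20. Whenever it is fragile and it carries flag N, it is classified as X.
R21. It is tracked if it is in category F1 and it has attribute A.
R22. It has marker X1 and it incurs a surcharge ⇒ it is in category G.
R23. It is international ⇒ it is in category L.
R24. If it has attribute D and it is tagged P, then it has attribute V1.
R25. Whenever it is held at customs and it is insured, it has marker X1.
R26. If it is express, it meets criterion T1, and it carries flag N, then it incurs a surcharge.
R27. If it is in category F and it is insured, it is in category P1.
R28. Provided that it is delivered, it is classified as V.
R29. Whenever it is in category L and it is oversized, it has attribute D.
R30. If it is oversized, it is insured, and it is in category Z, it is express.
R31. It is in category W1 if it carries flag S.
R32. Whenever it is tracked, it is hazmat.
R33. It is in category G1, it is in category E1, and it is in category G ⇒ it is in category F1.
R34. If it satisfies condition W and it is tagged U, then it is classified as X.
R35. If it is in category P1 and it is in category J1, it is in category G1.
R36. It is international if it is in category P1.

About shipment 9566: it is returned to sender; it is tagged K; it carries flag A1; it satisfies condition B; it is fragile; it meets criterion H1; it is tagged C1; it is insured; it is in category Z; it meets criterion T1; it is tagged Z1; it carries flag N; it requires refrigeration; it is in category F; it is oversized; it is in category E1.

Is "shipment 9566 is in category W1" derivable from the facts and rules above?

By R1 (it carries flag A1): it is tagged P.
By R7 (it meets criterion T1): it goes by air.
By R16 (it is tagged K, it carries flag N): it is held at customs.
By R20 (it is fragile, it carries flag N): it is classified as X.
By R25 (it is held at customs, it is insured): it has marker X1.
By R27 (it is in category F, it is insured): it is in category P1.
By R30 (it is oversized, it is insured, it is in category Z): it is express.
By R36 (it is in category P1): it is international.
By R11 (it is classified as X, it goes by air): it goes by ground.
By R23 (it is international): it is in category L.
By R26 (it is express, it meets criterion T1, it carries flag N): it incurs a surcharge.
By R29 (it is in category L, it is oversized): it has attribute D.
By R5 (it goes by ground, it is in category E1): it has attribute T.
By R17 (it has attribute T): it is tagged U.
By R22 (it has marker X1, it incurs a surcharge): it is in category G.
By R24 (it has attribute D, it is tagged P): it has attribute V1.
By R2 (it is tagged U, it is in category E1): it is routed via hub B.
By R12 (it is routed via hub B, it is in category E1): it has attribute A.
By R14 (it has attribute V1, it requires refrigeration): it is in category G1.
By R33 (it is in category G1, it is in category E1, it is in category G): it is in category F1.
By R21 (it is in category F1, it has attribute A): it is tracked.
By R32 (it is tracked): it is hazmat.
By R18 (it is hazmat): it carries flag S.
By R31 (it carries flag S): it is in category W1.

Yes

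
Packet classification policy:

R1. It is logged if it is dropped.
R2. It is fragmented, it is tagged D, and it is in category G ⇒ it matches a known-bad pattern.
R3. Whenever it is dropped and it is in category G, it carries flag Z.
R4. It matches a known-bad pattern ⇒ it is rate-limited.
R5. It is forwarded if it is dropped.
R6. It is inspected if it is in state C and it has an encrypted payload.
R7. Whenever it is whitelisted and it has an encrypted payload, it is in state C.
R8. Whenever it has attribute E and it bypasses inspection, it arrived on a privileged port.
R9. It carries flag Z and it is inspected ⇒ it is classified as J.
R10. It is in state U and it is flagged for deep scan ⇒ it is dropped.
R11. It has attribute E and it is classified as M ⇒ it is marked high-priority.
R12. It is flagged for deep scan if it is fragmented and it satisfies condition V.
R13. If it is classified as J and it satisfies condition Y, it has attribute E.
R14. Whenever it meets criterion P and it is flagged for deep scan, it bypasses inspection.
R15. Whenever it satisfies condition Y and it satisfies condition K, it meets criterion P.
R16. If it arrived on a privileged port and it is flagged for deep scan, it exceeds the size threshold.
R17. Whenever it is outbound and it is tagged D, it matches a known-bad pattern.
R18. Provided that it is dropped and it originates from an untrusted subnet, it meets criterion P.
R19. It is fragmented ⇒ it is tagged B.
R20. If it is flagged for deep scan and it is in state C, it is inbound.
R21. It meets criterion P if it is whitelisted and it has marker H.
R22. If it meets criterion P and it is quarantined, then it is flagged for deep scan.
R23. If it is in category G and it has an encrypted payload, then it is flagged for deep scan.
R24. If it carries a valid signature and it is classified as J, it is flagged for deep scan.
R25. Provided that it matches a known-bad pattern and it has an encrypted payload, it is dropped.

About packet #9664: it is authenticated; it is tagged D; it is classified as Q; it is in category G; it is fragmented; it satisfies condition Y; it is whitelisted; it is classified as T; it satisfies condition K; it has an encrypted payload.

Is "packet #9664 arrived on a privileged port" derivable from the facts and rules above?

Yes

By R2 (it is fragmented, it is tagged D, it is in category G): it matches a known-bad pattern.
By R7 (it is whitelisted, it has an encrypted payload): it is in state C.
By R15 (it satisfies condition Y, it satisfies condition K): it meets criterion P.
By R23 (it is in category G, it has an encrypted payload): it is flagged for deep scan.
By R25 (it matches a known-bad pattern, it has an encrypted payload): it is dropped.
By R3 (it is dropped, it is in category G): it carries flag Z.
By R6 (it is in state C, it has an encrypted payload): it is inspected.
By R9 (it carries flag Z, it is inspected): it is classified as J.
By R13 (it is classified as J, it satisfies condition Y): it has attribute E.
By R14 (it meets criterion P, it is flagged for deep scan): it bypasses inspection.
By R8 (it has attribute E, it bypasses inspection): it arrived on a privileged port.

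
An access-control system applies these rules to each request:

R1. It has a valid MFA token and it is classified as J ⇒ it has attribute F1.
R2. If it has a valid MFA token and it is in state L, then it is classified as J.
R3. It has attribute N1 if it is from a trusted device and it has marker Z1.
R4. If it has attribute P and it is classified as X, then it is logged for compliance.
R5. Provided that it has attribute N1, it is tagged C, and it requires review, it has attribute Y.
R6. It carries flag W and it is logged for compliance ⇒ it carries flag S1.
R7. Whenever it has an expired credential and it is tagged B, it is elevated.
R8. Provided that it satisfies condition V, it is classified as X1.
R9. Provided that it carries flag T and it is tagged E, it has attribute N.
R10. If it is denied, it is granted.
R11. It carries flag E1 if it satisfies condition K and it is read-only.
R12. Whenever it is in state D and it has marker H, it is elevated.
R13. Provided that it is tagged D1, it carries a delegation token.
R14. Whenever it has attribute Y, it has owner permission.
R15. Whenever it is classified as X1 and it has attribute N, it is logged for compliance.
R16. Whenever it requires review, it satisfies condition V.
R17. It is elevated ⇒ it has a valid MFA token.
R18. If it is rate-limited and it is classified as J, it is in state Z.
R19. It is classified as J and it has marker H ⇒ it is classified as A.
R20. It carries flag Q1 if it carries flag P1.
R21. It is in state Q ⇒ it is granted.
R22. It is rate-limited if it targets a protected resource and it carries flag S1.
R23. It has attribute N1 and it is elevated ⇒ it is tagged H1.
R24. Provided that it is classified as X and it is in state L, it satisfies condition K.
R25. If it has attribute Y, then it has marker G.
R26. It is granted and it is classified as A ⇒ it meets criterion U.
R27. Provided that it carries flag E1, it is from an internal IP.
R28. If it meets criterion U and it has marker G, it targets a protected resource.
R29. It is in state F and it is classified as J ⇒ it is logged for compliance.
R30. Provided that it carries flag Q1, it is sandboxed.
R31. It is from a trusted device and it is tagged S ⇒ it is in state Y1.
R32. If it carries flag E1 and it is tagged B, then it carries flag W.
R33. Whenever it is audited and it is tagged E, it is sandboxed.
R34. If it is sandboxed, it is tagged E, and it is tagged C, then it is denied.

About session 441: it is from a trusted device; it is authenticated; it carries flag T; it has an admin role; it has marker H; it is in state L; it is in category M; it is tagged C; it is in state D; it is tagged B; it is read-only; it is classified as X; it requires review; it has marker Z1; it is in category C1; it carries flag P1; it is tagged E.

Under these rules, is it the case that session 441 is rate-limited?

By R3 (it is from a trusted device, it has marker Z1): it has attribute N1.
By R5 (it has attribute N1, it is tagged C, it requires review): it has attribute Y.
By R9 (it carries flag T, it is tagged E): it has attribute N.
By R12 (it is in state D, it has marker H): it is elevated.
By R16 (it requires review): it satisfies condition V.
By R17 (it is elevated): it has a valid MFA token.
By R20 (it carries flag P1): it carries flag Q1.
By R24 (it is classified as X, it is in state L): it satisfies condition K.
By R25 (it has attribute Y): it has marker G.
By R30 (it carries flag Q1): it is sandboxed.
By R34 (it is sandboxed, it is tagged E, it is tagged C): it is denied.
By R2 (it has a valid MFA token, it is in state L): it is classified as J.
By R8 (it satisfies condition V): it is classified as X1.
By R10 (it is denied): it is granted.
By R11 (it satisfies condition K, it is read-only): it carries flag E1.
By R15 (it is classified as X1, it has attribute N): it is logged for compliance.
By R19 (it is classified as J, it has marker H): it is classified as A.
By R26 (it is granted, it is classified as A): it meets criterion U.
By R28 (it meets criterion U, it has marker G): it targets a protected resource.
By R32 (it carries flag E1, it is tagged B): it carries flag W.
By R6 (it carries flag W, it is logged for compliance): it carries flag S1.
By R22 (it targets a protected resource, it carries flag S1): it is rate-limited.

Yes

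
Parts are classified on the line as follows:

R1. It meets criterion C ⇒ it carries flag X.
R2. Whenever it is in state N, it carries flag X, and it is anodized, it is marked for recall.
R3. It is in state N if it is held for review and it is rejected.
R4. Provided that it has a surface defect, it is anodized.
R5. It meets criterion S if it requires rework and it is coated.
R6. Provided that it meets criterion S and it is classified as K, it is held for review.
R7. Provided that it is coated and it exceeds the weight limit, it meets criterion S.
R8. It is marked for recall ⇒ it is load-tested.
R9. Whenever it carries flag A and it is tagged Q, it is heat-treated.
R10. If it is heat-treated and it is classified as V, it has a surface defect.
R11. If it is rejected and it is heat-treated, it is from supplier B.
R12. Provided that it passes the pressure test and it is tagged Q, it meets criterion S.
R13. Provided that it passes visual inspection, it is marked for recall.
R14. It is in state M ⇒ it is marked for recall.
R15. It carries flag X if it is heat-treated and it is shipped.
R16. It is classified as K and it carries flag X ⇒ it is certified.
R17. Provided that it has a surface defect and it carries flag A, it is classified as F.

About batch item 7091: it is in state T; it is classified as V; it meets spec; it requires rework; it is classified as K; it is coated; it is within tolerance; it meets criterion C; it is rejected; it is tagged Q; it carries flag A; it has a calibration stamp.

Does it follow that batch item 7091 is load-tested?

Yes

By R1 (it meets criterion C): it carries flag X.
By R5 (it requires rework, it is coated): it meets criterion S.
By R6 (it meets criterion S, it is classified as K): it is held for review.
By R9 (it carries flag A, it is tagged Q): it is heat-treated.
By R10 (it is heat-treated, it is classified as V): it has a surface defect.
By R3 (it is held for review, it is rejected): it is in state N.
By R4 (it has a surface defect): it is anodized.
By R2 (it is in state N, it carries flag X, it is anodized): it is marked for recall.
By R8 (it is marked for recall): it is load-tested.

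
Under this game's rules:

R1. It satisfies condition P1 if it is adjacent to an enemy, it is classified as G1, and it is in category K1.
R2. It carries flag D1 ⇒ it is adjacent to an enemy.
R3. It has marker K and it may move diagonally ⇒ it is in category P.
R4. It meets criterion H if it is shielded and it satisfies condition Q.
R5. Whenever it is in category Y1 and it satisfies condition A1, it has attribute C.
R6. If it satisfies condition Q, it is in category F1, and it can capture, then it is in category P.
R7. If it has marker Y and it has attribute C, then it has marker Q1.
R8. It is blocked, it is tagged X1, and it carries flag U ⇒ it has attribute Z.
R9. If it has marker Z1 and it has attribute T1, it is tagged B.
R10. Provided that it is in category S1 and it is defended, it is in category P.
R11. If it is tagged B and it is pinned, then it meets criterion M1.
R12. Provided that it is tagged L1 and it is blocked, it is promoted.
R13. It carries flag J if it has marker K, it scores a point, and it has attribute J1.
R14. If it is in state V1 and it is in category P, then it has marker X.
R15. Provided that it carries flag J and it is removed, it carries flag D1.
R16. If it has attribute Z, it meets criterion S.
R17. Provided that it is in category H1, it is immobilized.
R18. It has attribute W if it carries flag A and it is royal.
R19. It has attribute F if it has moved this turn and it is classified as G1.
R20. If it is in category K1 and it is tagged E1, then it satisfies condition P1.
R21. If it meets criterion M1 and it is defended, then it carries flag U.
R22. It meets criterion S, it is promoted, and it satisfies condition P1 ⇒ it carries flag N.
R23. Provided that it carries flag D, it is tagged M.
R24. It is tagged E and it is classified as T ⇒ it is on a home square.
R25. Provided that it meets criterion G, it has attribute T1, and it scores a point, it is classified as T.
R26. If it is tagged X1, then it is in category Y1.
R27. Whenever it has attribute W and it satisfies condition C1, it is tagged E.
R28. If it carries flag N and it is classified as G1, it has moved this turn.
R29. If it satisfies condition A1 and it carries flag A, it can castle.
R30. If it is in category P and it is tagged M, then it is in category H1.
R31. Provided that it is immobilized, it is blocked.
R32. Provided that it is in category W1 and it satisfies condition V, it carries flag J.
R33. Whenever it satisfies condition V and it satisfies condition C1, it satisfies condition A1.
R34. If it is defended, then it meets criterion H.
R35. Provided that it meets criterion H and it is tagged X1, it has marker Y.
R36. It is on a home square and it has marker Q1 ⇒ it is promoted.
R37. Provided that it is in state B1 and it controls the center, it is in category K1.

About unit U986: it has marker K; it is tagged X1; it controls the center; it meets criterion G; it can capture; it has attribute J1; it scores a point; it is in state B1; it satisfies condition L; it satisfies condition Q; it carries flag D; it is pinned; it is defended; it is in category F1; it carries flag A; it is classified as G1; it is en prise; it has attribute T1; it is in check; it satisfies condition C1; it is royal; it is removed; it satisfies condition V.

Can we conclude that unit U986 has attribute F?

No

Forward chaining from the given facts derives: is in category P, carries flag J, carries flag D1, has attribute W, is tagged M, is classified as T, is in category Y1, is tagged E, is in category H1, satisfies condition A1, meets criterion H, has marker Y, is in category K1, is adjacent to an enemy, has attribute C, has marker Q1, is immobilized, is on a home square, can castle, is blocked, is promoted, satisfies condition P1.
The only rule concluding "it has attribute F" is R19, which needs "it has moved this turn"; that is never established.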